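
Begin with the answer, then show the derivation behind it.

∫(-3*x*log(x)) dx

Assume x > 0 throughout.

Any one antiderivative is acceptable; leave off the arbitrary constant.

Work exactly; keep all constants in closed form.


The answer is -3*x**2*log(x)/2 + 3*x**2/4.
Step 1. Integrate ∫(-3*x*log(x)) dx by parts with u = log(x), dv = (-3*x) dx, so v = -3*x**2/2 [assuming x > 0]: now -3*x**2*log(x)/2 + ∫(3*x/2) dx.
Step 2. Evaluate the standard form: now -3*x**2*log(x)/2 + 3*x**2/4.
Answer: -3*x**2*log(x)/2 + 3*x**2/4.


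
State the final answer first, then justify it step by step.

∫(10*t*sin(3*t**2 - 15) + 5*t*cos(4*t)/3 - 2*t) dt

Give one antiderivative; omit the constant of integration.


The answer is -t**2 + 5*t*sin(4*t)/12 + 5*cos(4*t)/48 - 5*cos(3*t**2 - 15)/3.
Step 1. Rewrite: now ∫(-2*t) dt + ∫(10*t*sin(3*t**2 - 15)) dt + ∫(5*t*cos(4*t)/3) dt.
Step 2. Substitute u = t**2 - 5, turning ∫(10*t*sin(3*t**2 - 15)) dt into ∫(5*sin(3*u)) du: now ∫(-2*t) dt + ∫(5*t*cos(4*t)/3) dt + ∫(5*sin(3*u)) du.
Step 3. Evaluate the standard form: now -5*cos(3*u)/3 + ∫(-2*t) dt + ∫(5*t*cos(4*t)/3) dt.
Step 4. Substitute back u = t**2 - 5: now -5*cos(3*t**2 - 15)/3 + ∫(-2*t) dt + ∫(5*t*cos(4*t)/3) dt.
Step 5. Evaluate the standard form: now -t**2 - 5*cos(3*t**2 - 15)/3 + ∫(5*t*cos(4*t)/3) dt.
Step 6. Integrate ∫(5*t*cos(4*t)/3) dt by parts with u = t, dv = (5*cos(4*t)/3) dt, so v = 5*sin(4*t)/12: now -t**2 + 5*t*sin(4*t)/12 - 5*cos(3*t**2 - 15)/3 + ∫(-5*sin(4*t)/12) dt.
Step 7. Evaluate the standard form: now -t**2 + 5*t*sin(4*t)/12 + 5*cos(4*t)/48 - 5*cos(3*t**2 - 15)/3.
Answer: -t**2 + 5*t*sin(4*t)/12 + 5*cos(4*t)/48 - 5*cos(3*t**2 - 15)/3.


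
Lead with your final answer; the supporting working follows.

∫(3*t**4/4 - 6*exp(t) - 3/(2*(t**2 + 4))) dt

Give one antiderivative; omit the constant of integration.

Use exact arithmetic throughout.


The answer is 3*t**5/20 - 6*exp(t) - 3*atan(t/2)/4.
Step 1. Rewrite: now ∫(3*t**4/4) dt + ∫(-3/(2*(t**2 + 4))) dt + ∫(-6*exp(t)) dt.
Step 2. Evaluate the standard form: now -6*exp(t) + ∫(3*t**4/4) dt + ∫(-3/(2*(t**2 + 4))) dt.
Step 3. Evaluate the standard form: now -6*exp(t) - 3*atan(t/2)/4 + ∫(3*t**4/4) dt.
Step 4. Evaluate the standard form: now 3*t**5/20 - 6*exp(t) - 3*atan(t/2)/4.
Answer: 3*t**5/20 - 6*exp(t) - 3*atan(t/2)/4.


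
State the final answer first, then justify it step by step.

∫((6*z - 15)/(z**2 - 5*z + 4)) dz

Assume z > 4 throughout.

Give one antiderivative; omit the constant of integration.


The answer is 3*log(z - 4) + 3*log(z - 1).
Step 1. Decompose ∫((6*z - 15)/(z**2 - 5*z + 4)) dz by partial fractions, (6*z - 15)/(z**2 - 5*z + 4) = 3/(z - 1) + 3/(z - 4): now ∫(3/(z - 4)) dz + ∫(3/(z - 1)) dz.
Step 2. Evaluate the standard form [assuming z > 4]: now 3*log(z - 4) + ∫(3/(z - 1)) dz.
Step 3. Evaluate the standard form [assuming z > 1]: now 3*log(z - 4) + 3*log(z - 1).
Answer: 3*log(z - 4) + 3*log(z - 1).


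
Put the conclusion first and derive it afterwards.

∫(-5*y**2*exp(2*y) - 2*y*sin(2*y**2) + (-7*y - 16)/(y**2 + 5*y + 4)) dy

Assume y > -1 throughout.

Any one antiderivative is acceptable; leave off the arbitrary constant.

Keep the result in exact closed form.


The answer is -5*y**2*exp(2*y)/2 + 5*y*exp(2*y)/2 - 5*exp(2*y)/4 - 3*log(y + 1) - 4*log(y + 4) + cos(2*y**2)/2.
Step 1. Rewrite: now ∫(-2*y*sin(2*y**2)) dy + ∫(-5*y**2*exp(2*y)) dy + ∫((-7*y - 16)/(y**2 + 5*y + 4)) dy.
Step 2. Substitute u = y**2, turning ∫(-2*y*sin(2*y**2)) dy into ∫(-sin(2*u)) du: now ∫(-5*y**2*exp(2*y)) dy + ∫((-7*y - 16)/(y**2 + 5*y + 4)) dy + ∫(-sin(2*u)) du.
Step 3. Evaluate the standard form: now cos(2*u)/2 + ∫(-5*y**2*exp(2*y)) dy + ∫((-7*y - 16)/(y**2 + 5*y + 4)) dy.
Step 4. Substitute back u = y**2: now cos(2*y**2)/2 + ∫(-5*y**2*exp(2*y)) dy + ∫((-7*y - 16)/(y**2 + 5*y + 4)) dy.
Step 5. Integrate ∫(-5*y**2*exp(2*y)) dy by parts with u = y**2, dv = (-5*exp(2*y)) dy, so v = -5*exp(2*y)/2: now -5*y**2*exp(2*y)/2 + cos(2*y**2)/2 + ∫(5*y*exp(2*y)) dy + ∫((-7*y - 16)/(y**2 + 5*y + 4)) dy.
Step 6. Integrate ∫(5*y*exp(2*y)) dy by parts with u = y, dv = (5*exp(2*y)) dy, so v = 5*exp(2*y)/2: now -5*y**2*exp(2*y)/2 + 5*y*exp(2*y)/2 + cos(2*y**2)/2 + ∫((-7*y - 16)/(y**2 + 5*y + 4)) dy + ∫(-5*exp(2*y)/2) dy.
Step 7. Evaluate the standard form: now -5*y**2*exp(2*y)/2 + 5*y*exp(2*y)/2 - 5*exp(2*y)/4 + cos(2*y**2)/2 + ∫((-7*y - 16)/(y**2 + 5*y + 4)) dy.
Step 8. Decompose ∫((-7*y - 16)/(y**2 + 5*y + 4)) dy by partial fractions, (-7*y - 16)/(y**2 + 5*y + 4) = -4/(y + 4) - 3/(y + 1): now -5*y**2*exp(2*y)/2 + 5*y*exp(2*y)/2 - 5*exp(2*y)/4 + cos(2*y**2)/2 + ∫(-3/(y + 1)) dy + ∫(-4/(y + 4)) dy.
Step 9. Evaluate the standard form [assuming y > -4]: now -5*y**2*exp(2*y)/2 + 5*y*exp(2*y)/2 - 5*exp(2*y)/4 - 4*log(y + 4) + cos(2*y**2)/2 + ∫(-3/(y + 1)) dy.
Step 10. Evaluate the standard form [assuming y > -1]: now -5*y**2*exp(2*y)/2 + 5*y*exp(2*y)/2 - 5*exp(2*y)/4 - 3*log(y + 1) - 4*log(y + 4) + cos(2*y**2)/2.
Answer: -5*y**2*exp(2*y)/2 + 5*y*exp(2*y)/2 - 5*exp(2*y)/4 - 3*log(y + 1) - 4*log(y + 4) + cos(2*y**2)/2.


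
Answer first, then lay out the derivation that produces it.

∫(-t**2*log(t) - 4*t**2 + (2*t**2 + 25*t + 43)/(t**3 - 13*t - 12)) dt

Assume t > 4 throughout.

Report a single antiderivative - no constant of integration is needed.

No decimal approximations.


The answer is -t**3*log(t)/3 - 11*t**3/9 + 5*log(t - 4) - 2*log(t + 1) - log(t + 3).
Step 1. Rewrite: now ∫(-4*t**2) dt + ∫(-t**2*log(t)) dt + ∫((2*t**2 + 25*t + 43)/(t**3 - 13*t - 12)) dt.
Step 2. Decompose ∫((2*t**2 + 25*t + 43)/(t**3 - 13*t - 12)) dt by partial fractions, (2*t**2 + 25*t + 43)/(t**3 - 13*t - 12) = -1/(t + 3) - 2/(t + 1) + 5/(t - 4): now ∫(-4*t**2) dt + ∫(-t**2*log(t)) dt + ∫(5/(t - 4)) dt + ∫(-2/(t + 1)) dt + ∫(-1/(t + 3)) dt.
Step 3. Evaluate the standard form [assuming t > -1]: now -2*log(t + 1) + ∫(-4*t**2) dt + ∫(-t**2*log(t)) dt + ∫(5/(t - 4)) dt + ∫(-1/(t + 3)) dt.
Step 4. Evaluate the standard form [assuming t > 4]: now 5*log(t - 4) - 2*log(t + 1) + ∫(-4*t**2) dt + ∫(-t**2*log(t)) dt + ∫(-1/(t + 3)) dt.
Step 5. Evaluate the standard form [assuming t > -3]: now 5*log(t - 4) - 2*log(t + 1) - log(t + 3) + ∫(-4*t**2) dt + ∫(-t**2*log(t)) dt.
Step 6. Evaluate the standard form: now -4*t**3/3 + 5*log(t - 4) - 2*log(t + 1) - log(t + 3) + ∫(-t**2*log(t)) dt.
Step 7. Integrate ∫(-t**2*log(t)) dt by parts with u = log(t), dv = (-t**2) dt, so v = -t**3/3 [assuming t > 0]: now -t**3*log(t)/3 - 4*t**3/3 + 5*log(t - 4) - 2*log(t + 1) - log(t + 3) + ∫(t**2/3) dt.
Step 8. Evaluate the standard form: now -t**3*log(t)/3 - 11*t**3/9 + 5*log(t - 4) - 2*log(t + 1) - log(t + 3).
Answer: -t**3*log(t)/3 - 11*t**3/9 + 5*log(t - 4) - 2*log(t + 1) - log(t + 3).


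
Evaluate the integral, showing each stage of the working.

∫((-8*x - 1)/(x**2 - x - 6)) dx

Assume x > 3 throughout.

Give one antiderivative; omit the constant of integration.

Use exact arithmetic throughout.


Step 1. Decompose ∫((-8*x - 1)/(x**2 - x - 6)) dx by partial fractions, (-8*x - 1)/(x**2 - x - 6) = -3/(x + 2) - 5/(x - 3): now ∫(-5/(x - 3)) dx + ∫(-3/(x + 2)) dx.
Step 2. Evaluate the standard form [assuming x > -2]: now -3*log(x + 2) + ∫(-5/(x - 3)) dx.
Step 3. Evaluate the standard form [assuming x > 3]: now -5*log(x - 3) - 3*log(x + 2).
Answer: -5*log(x - 3) - 3*log(x + 2).


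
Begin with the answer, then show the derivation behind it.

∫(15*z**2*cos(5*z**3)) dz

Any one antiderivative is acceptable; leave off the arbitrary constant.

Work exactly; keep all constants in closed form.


The answer is sin(5*z**3).
Step 1. Substitute u = z**3, turning ∫(15*z**2*cos(5*z**3)) dz into ∫(5*cos(5*u)) du: now ∫(5*cos(5*u)) du.
Step 2. Evaluate the standard form: now sin(5*u).
Step 3. Substitute back u = z**3: now sin(5*z**3).
Answer: sin(5*z**3).


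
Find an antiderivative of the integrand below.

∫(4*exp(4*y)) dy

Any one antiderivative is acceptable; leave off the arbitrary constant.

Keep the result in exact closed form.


Answer: exp(4*y).


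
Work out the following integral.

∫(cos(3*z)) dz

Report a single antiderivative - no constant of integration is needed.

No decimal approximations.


Answer: sin(3*z)/3.


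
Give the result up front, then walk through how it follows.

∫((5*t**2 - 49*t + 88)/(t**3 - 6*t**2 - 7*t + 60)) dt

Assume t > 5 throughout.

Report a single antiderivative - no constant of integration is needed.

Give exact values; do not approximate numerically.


The answer is -4*log(t - 5) + 4*log(t - 4) + 5*log(t + 3).
Step 1. Decompose ∫((5*t**2 - 49*t + 88)/(t**3 - 6*t**2 - 7*t + 60)) dt by partial fractions, (5*t**2 - 49*t + 88)/(t**3 - 6*t**2 - 7*t + 60) = 5/(t + 3) + 4/(t - 4) - 4/(t - 5): now ∫(-4/(t - 5)) dt + ∫(4/(t - 4)) dt + ∫(5/(t + 3)) dt.
Step 2. Evaluate the standard form [assuming t > 4]: now 4*log(t - 4) + ∫(-4/(t - 5)) dt + ∫(5/(t + 3)) dt.
Step 3. Evaluate the standard form [assuming t > 5]: now -4*log(t - 5) + 4*log(t - 4) + ∫(5/(t + 3)) dt.
Step 4. Evaluate the standard form [assuming t > -3]: now -4*log(t - 5) + 4*log(t - 4) + 5*log(t + 3).
Answer: -4*log(t - 5) + 4*log(t - 4) + 5*log(t + 3).


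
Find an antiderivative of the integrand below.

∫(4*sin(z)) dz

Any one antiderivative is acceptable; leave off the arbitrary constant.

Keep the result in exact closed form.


Answer: -4*cos(z).


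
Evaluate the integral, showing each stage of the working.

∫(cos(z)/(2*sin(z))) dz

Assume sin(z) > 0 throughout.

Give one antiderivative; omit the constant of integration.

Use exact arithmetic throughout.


Step 1. Substitute u = sin(z), turning ∫(cos(z)/(2*sin(z))) dz into ∫(1/(2*u)) du: now ∫(1/(2*u)) du.
Step 2. Evaluate the standard form [assuming u > 0]: now log(u)/2.
Step 3. Substitute back u = sin(z): now log(sin(z))/2.
Answer: log(sin(z))/2.


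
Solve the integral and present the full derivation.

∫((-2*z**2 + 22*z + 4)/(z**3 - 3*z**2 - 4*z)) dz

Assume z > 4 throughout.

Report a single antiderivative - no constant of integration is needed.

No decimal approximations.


Step 1. Decompose ∫((-2*z**2 + 22*z + 4)/(z**3 - 3*z**2 - 4*z)) dz by partial fractions, (-2*z**2 + 22*z + 4)/(z**3 - 3*z**2 - 4*z) = -4/(z + 1) + 3/(z - 4) - 1/z: now ∫(-1/z) dz + ∫(3/(z - 4)) dz + ∫(-4/(z + 1)) dz.
Step 2. Evaluate the standard form [assuming z > -1]: now -4*log(z + 1) + ∫(-1/z) dz + ∫(3/(z - 4)) dz.
Step 3. Evaluate the standard form [assuming z > 0]: now -log(z) - 4*log(z + 1) + ∫(3/(z - 4)) dz.
Step 4. Evaluate the standard form [assuming z > 4]: now -log(z) + 3*log(z - 4) - 4*log(z + 1).
Answer: -log(z) + 3*log(z - 4) - 4*log(z + 1).


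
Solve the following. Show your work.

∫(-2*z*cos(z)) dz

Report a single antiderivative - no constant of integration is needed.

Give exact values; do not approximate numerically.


Step 1. Integrate ∫(-2*z*cos(z)) dz by parts with u = z, dv = (-2*cos(z)) dz, so v = -2*sin(z): now -2*z*sin(z) + ∫(2*sin(z)) dz.
Step 2. Evaluate the standard form: now -2*z*sin(z) - 2*cos(z).
Answer: -2*z*sin(z) - 2*cos(z).


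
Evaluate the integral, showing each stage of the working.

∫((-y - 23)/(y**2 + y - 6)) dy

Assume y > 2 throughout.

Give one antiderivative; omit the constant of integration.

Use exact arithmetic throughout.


Step 1. Decompose ∫((-y - 23)/(y**2 + y - 6)) dy by partial fractions, (-y - 23)/(y**2 + y - 6) = 4/(y + 3) - 5/(y - 2): now ∫(-5/(y - 2)) dy + ∫(4/(y + 3)) dy.
Step 2. Evaluate the standard form [assuming y > 2]: now -5*log(y - 2) + ∫(4/(y + 3)) dy.
Step 3. Evaluate the standard form [assuming y > -3]: now -5*log(y - 2) + 4*log(y + 3).
Answer: -5*log(y - 2) + 4*log(y + 3).


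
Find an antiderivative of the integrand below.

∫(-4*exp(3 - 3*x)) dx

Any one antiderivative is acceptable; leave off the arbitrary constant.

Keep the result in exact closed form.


Answer: 4*exp(3 - 3*x)/3.


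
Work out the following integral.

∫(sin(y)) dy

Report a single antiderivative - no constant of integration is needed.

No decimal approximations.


Answer: -cos(y).


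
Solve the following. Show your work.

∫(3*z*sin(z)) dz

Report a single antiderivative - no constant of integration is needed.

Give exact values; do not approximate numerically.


Step 1. Integrate ∫(3*z*sin(z)) dz by parts with u = z, dv = (3*sin(z)) dz, so v = -3*cos(z): now -3*z*cos(z) + ∫(3*cos(z)) dz.
Step 2. Evaluate the standard form: now -3*z*cos(z) + 3*sin(z).
Answer: -3*z*cos(z) + 3*sin(z).


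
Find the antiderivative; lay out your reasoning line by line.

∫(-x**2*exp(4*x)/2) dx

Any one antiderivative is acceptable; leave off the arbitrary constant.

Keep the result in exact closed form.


Step 1. Integrate ∫(-x**2*exp(4*x)/2) dx by parts with u = x**2, dv = (-exp(4*x)/2) dx, so v = -exp(4*x)/8: now -x**2*exp(4*x)/8 + ∫(x*exp(4*x)/4) dx.
Step 2. Integrate ∫(x*exp(4*x)/4) dx by parts with u = x, dv = (exp(4*x)/4) dx, so v = exp(4*x)/16: now -x**2*exp(4*x)/8 + x*exp(4*x)/16 + ∫(-exp(4*x)/16) dx.
Step 3. Evaluate the standard form: now -x**2*exp(4*x)/8 + x*exp(4*x)/16 - exp(4*x)/64.
Answer: -x**2*exp(4*x)/8 + x*exp(4*x)/16 - exp(4*x)/64.


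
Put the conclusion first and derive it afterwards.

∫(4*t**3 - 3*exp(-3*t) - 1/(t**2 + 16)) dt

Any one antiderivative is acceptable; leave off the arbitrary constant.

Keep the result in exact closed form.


The answer is t**4 - atan(t/4)/4 + exp(-3*t).
Step 1. Rewrite: now ∫(4*t**3) dt + ∫(-1/(t**2 + 16)) dt + ∫(-3*exp(-3*t)) dt.
Step 2. Evaluate the standard form: now -atan(t/4)/4 + ∫(4*t**3) dt + ∫(-3*exp(-3*t)) dt.
Step 3. Evaluate the standard form: now -atan(t/4)/4 + ∫(4*t**3) dt + exp(-3*t).
Step 4. Evaluate the standard form: now t**4 - atan(t/4)/4 + exp(-3*t).
Answer: t**4 - atan(t/4)/4 + exp(-3*t).


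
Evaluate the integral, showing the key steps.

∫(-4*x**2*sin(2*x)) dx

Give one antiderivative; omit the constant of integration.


Step 1. Integrate ∫(-4*x**2*sin(2*x)) dx by parts with u = x**2, dv = (-4*sin(2*x)) dx, so v = 2*cos(2*x): now 2*x**2*cos(2*x) + ∫(-4*x*cos(2*x)) dx.
Step 2. Integrate ∫(-4*x*cos(2*x)) dx by parts with u = x, dv = (-4*cos(2*x)) dx, so v = -2*sin(2*x): now 2*x**2*cos(2*x) - 2*x*sin(2*x) + ∫(2*sin(2*x)) dx.
Step 3. Evaluate the standard form: now 2*x**2*cos(2*x) - 2*x*sin(2*x) - cos(2*x).
Answer: 2*x**2*cos(2*x) - 2*x*sin(2*x) - cos(2*x).


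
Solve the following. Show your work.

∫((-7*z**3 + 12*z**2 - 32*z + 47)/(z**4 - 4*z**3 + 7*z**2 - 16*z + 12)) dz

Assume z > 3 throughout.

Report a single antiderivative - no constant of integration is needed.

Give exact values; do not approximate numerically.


Step 1. Decompose ∫((-7*z**3 + 12*z**2 - 32*z + 47)/(z**4 - 4*z**3 + 7*z**2 - 16*z + 12)) dz by partial fractions, (-7*z**3 + 12*z**2 - 32*z + 47)/(z**4 - 4*z**3 + 7*z**2 - 16*z + 12) = 1/(z**2 + 4) - 2/(z - 1) - 5/(z - 3): now ∫(-5/(z - 3)) dz + ∫(-2/(z - 1)) dz + ∫(1/(z**2 + 4)) dz.
Step 2. Evaluate the standard form [assuming z > 1]: now -2*log(z - 1) + ∫(-5/(z - 3)) dz + ∫(1/(z**2 + 4)) dz.
Step 3. Evaluate the standard form [assuming z > 3]: now -5*log(z - 3) - 2*log(z - 1) + ∫(1/(z**2 + 4)) dz.
Step 4. Evaluate the standard form: now -5*log(z - 3) - 2*log(z - 1) + atan(z/2)/2.
Answer: -5*log(z - 3) - 2*log(z - 1) + atan(z/2)/2.


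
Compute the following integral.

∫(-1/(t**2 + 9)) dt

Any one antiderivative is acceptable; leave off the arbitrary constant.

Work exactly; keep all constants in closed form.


Answer: -atan(t/3)/3.


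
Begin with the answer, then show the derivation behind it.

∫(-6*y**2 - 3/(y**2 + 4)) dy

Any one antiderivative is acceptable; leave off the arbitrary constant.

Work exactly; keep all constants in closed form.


The answer is -2*y**3 - 3*atan(y/2)/2.
Step 1. Rewrite: now ∫(-6*y**2) dy + ∫(-3/(y**2 + 4)) dy.
Step 2. Evaluate the standard form: now -2*y**3 + ∫(-3/(y**2 + 4)) dy.
Step 3. Evaluate the standard form: now -2*y**3 - 3*atan(y/2)/2.
Answer: -2*y**3 - 3*atan(y/2)/2.


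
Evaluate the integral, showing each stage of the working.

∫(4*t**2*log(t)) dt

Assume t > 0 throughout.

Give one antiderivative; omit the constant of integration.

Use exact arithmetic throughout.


Step 1. Integrate ∫(4*t**2*log(t)) dt by parts with u = log(t), dv = (4*t**2) dt, so v = 4*t**3/3 [assuming t > 0]: now 4*t**3*log(t)/3 + ∫(-4*t**2/3) dt.
Step 2. Evaluate the standard form: now 4*t**3*log(t)/3 - 4*t**3/9.
Answer: 4*t**3*log(t)/3 - 4*t**3/9.


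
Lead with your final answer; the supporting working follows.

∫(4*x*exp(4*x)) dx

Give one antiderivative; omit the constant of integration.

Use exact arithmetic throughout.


The answer is x*exp(4*x) - exp(4*x)/4.
Step 1. Integrate ∫(4*x*exp(4*x)) dx by parts with u = x, dv = (4*exp(4*x)) dx, so v = exp(4*x): now x*exp(4*x) + ∫(-exp(4*x)) dx.
Step 2. Evaluate the standard form: now x*exp(4*x) - exp(4*x)/4.
Answer: x*exp(4*x) - exp(4*x)/4.


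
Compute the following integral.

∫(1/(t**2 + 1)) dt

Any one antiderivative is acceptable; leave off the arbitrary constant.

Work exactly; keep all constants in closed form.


Answer: atan(t).


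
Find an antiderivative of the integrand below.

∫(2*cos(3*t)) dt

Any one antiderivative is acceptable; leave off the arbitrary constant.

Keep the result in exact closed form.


Answer: 2*sin(3*t)/3.


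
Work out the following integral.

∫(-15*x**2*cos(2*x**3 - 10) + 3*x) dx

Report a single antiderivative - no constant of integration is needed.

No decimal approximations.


Answer: 3*x**2/2 - 5*sin(2*x**3 - 10)/2.


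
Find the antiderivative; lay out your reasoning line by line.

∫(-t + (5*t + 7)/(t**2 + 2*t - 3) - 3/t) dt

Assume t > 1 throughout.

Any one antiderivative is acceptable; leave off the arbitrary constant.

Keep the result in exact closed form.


Step 1. Rewrite: now ∫(-3/t) dt + ∫(-t) dt + ∫((5*t + 7)/(t**2 + 2*t - 3)) dt.
Step 2. Decompose ∫((5*t + 7)/(t**2 + 2*t - 3)) dt by partial fractions, (5*t + 7)/(t**2 + 2*t - 3) = 2/(t + 3) + 3/(t - 1): now ∫(-3/t) dt + ∫(-t) dt + ∫(3/(t - 1)) dt + ∫(2/(t + 3)) dt.
Step 3. Evaluate the standard form [assuming t > -3]: now 2*log(t + 3) + ∫(-3/t) dt + ∫(-t) dt + ∫(3/(t - 1)) dt.
Step 4. Evaluate the standard form [assuming t > 1]: now 3*log(t - 1) + 2*log(t + 3) + ∫(-3/t) dt + ∫(-t) dt.
Step 5. Evaluate the standard form [assuming t > 0]: now -3*log(t) + 3*log(t - 1) + 2*log(t + 3) + ∫(-t) dt.
Step 6. Evaluate the standard form: now -t**2/2 - 3*log(t) + 3*log(t - 1) + 2*log(t + 3).
Answer: -t**2/2 - 3*log(t) + 3*log(t - 1) + 2*log(t + 3).


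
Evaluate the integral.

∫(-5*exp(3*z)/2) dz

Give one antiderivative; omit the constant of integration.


Answer: -5*exp(3*z)/6.


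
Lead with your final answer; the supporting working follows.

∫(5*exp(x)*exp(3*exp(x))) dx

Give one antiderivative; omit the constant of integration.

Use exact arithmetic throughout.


The answer is 5*exp(3*exp(x))/3.
Step 1. Substitute u = exp(x), turning ∫(5*exp(x)*exp(3*exp(x))) dx into ∫(5*exp(3*u)) du: now ∫(5*exp(3*u)) du.
Step 2. Evaluate the standard form: now 5*exp(3*u)/3.
Step 3. Substitute back u = exp(x): now 5*exp(3*exp(x))/3.
Answer: 5*exp(3*exp(x))/3.


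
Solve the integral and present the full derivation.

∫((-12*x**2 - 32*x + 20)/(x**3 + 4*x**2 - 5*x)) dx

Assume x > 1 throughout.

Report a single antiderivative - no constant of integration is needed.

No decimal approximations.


Step 1. Decompose ∫((-12*x**2 - 32*x + 20)/(x**3 + 4*x**2 - 5*x)) dx by partial fractions, (-12*x**2 - 32*x + 20)/(x**3 + 4*x**2 - 5*x) = -4/(x + 5) - 4/(x - 1) - 4/x: now ∫(-4/x) dx + ∫(-4/(x - 1)) dx + ∫(-4/(x + 5)) dx.
Step 2. Evaluate the standard form [assuming x > 0]: now -4*log(x) + ∫(-4/(x - 1)) dx + ∫(-4/(x + 5)) dx.
Step 3. Evaluate the standard form [assuming x > -5]: now -4*log(x) - 4*log(x + 5) + ∫(-4/(x - 1)) dx.
Step 4. Evaluate the standard form [assuming x > 1]: now -4*log(x) - 4*log(x - 1) - 4*log(x + 5).
Answer: -4*log(x) - 4*log(x - 1) - 4*log(x + 5).


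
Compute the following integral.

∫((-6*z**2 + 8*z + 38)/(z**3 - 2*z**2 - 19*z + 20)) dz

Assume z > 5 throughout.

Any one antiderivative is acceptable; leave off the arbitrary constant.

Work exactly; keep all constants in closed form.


Answer: -2*log(z - 5) - 2*log(z - 1) - 2*log(z + 4).


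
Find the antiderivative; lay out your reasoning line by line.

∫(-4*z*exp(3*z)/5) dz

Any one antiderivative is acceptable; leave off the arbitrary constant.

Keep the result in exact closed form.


Step 1. Integrate ∫(-4*z*exp(3*z)/5) dz by parts with u = z, dv = (-4*exp(3*z)/5) dz, so v = -4*exp(3*z)/15: now -4*z*exp(3*z)/15 + ∫(4*exp(3*z)/15) dz.
Step 2. Evaluate the standard form: now -4*z*exp(3*z)/15 + 4*exp(3*z)/45.
Answer: -4*z*exp(3*z)/15 + 4*exp(3*z)/45.


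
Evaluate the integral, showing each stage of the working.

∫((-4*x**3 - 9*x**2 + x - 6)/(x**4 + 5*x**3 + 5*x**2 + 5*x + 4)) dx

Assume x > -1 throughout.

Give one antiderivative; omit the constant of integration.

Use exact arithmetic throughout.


Step 1. Decompose ∫((-4*x**3 - 9*x**2 + x - 6)/(x**4 + 5*x**3 + 5*x**2 + 5*x + 4)) dx by partial fractions, (-4*x**3 - 9*x**2 + x - 6)/(x**4 + 5*x**3 + 5*x**2 + 5*x + 4) = 1/(x**2 + 1) - 2/(x + 4) - 2/(x + 1): now ∫(-2/(x + 1)) dx + ∫(-2/(x + 4)) dx + ∫(1/(x**2 + 1)) dx.
Step 2. Evaluate the standard form [assuming x > -4]: now -2*log(x + 4) + ∫(-2/(x + 1)) dx + ∫(1/(x**2 + 1)) dx.
Step 3. Evaluate the standard form [assuming x > -1]: now -2*log(x + 1) - 2*log(x + 4) + ∫(1/(x**2 + 1)) dx.
Step 4. Evaluate the standard form: now -2*log(x + 1) - 2*log(x + 4) + atan(x).
Answer: -2*log(x + 1) - 2*log(x + 4) + atan(x).


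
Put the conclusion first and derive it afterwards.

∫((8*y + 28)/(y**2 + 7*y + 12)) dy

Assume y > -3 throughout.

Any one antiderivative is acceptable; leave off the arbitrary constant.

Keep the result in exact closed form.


The answer is 4*log(y + 3) + 4*log(y + 4).
Step 1. Decompose ∫((8*y + 28)/(y**2 + 7*y + 12)) dy by partial fractions, (8*y + 28)/(y**2 + 7*y + 12) = 4/(y + 4) + 4/(y + 3): now ∫(4/(y + 3)) dy + ∫(4/(y + 4)) dy.
Step 2. Evaluate the standard form [assuming y > -3]: now 4*log(y + 3) + ∫(4/(y + 4)) dy.
Step 3. Evaluate the standard form [assuming y > -4]: now 4*log(y + 3) + 4*log(y + 4).
Answer: 4*log(y + 3) + 4*log(y + 4).


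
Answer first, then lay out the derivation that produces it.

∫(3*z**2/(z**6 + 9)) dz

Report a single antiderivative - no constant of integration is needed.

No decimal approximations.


The answer is atan(z**3/3)/3.
Step 1. Substitute u = z**3, turning ∫(3*z**2/(z**6 + 9)) dz into ∫(1/(u**2 + 9)) du: now ∫(1/(u**2 + 9)) du.
Step 2. Evaluate the standard form: now atan(u/3)/3.
Step 3. Substitute back u = z**3: now atan(z**3/3)/3.
Answer: atan(z**3/3)/3.


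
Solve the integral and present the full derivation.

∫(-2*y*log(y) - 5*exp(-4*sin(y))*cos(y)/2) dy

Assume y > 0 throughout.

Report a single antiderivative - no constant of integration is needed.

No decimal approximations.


Step 1. Rewrite: now ∫(-2*y*log(y)) dy + ∫(-5*exp(-4*sin(y))*cos(y)/2) dy.
Step 2. Integrate ∫(-2*y*log(y)) dy by parts with u = log(y), dv = (-2*y) dy, so v = -y**2 [assuming y > 0]: now -y**2*log(y) + ∫(y) dy + ∫(-5*exp(-4*sin(y))*cos(y)/2) dy.
Step 3. Evaluate the standard form: now -y**2*log(y) + y**2/2 + ∫(-5*exp(-4*sin(y))*cos(y)/2) dy.
Step 4. Substitute u = sin(y), turning ∫(-5*exp(-4*sin(y))*cos(y)/2) dy into ∫(-5*exp(-4*u)/2) du: now -y**2*log(y) + y**2/2 + ∫(-5*exp(-4*u)/2) du.
Step 5. Evaluate the standard form: now -y**2*log(y) + y**2/2 + 5*exp(-4*u)/8.
Step 6. Substitute back u = sin(y): now -y**2*log(y) + y**2/2 + 5*exp(-4*sin(y))/8.
Answer: -y**2*log(y) + y**2/2 + 5*exp(-4*sin(y))/8.


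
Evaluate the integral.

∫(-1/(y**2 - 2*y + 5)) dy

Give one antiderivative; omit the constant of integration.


Answer: -atan(y/2 - 1/2)/2.


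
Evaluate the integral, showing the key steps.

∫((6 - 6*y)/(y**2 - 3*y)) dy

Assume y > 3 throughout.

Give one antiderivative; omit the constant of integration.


Step 1. Decompose ∫((6 - 6*y)/(y**2 - 3*y)) dy by partial fractions, (6 - 6*y)/(y**2 - 3*y) = -4/(y - 3) - 2/y: now ∫(-2/y) dy + ∫(-4/(y - 3)) dy.
Step 2. Evaluate the standard form [assuming y > 0]: now -2*log(y) + ∫(-4/(y - 3)) dy.
Step 3. Evaluate the standard form [assuming y > 3]: now -2*log(y) - 4*log(y - 3).
Answer: -2*log(y) - 4*log(y - 3).


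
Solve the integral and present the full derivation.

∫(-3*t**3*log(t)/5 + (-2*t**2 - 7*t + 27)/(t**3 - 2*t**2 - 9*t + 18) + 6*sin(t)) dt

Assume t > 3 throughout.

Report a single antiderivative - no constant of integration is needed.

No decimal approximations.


Step 1. Rewrite: now ∫(-3*t**3*log(t)/5) dt + ∫((-2*t**2 - 7*t + 27)/(t**3 - 2*t**2 - 9*t + 18)) dt + ∫(6*sin(t)) dt.
Step 2. Decompose ∫((-2*t**2 - 7*t + 27)/(t**3 - 2*t**2 - 9*t + 18)) dt by partial fractions, (-2*t**2 - 7*t + 27)/(t**3 - 2*t**2 - 9*t + 18) = 1/(t + 3) - 1/(t - 2) - 2/(t - 3): now ∫(-3*t**3*log(t)/5) dt + ∫(-2/(t - 3)) dt + ∫(-1/(t - 2)) dt + ∫(1/(t + 3)) dt + ∫(6*sin(t)) dt.
Step 3. Evaluate the standard form [assuming t > 3]: now -2*log(t - 3) + ∫(-3*t**3*log(t)/5) dt + ∫(-1/(t - 2)) dt + ∫(1/(t + 3)) dt + ∫(6*sin(t)) dt.
Step 4. Evaluate the standard form [assuming t > 2]: now -2*log(t - 3) - log(t - 2) + ∫(-3*t**3*log(t)/5) dt + ∫(1/(t + 3)) dt + ∫(6*sin(t)) dt.
Step 5. Evaluate the standard form [assuming t > -3]: now -2*log(t - 3) - log(t - 2) + log(t + 3) + ∫(-3*t**3*log(t)/5) dt + ∫(6*sin(t)) dt.
Step 6. Integrate ∫(-3*t**3*log(t)/5) dt by parts with u = log(t), dv = (-3*t**3/5) dt, so v = -3*t**4/20 [assuming t > 0]: now -3*t**4*log(t)/20 - 2*log(t - 3) - log(t - 2) + log(t + 3) + ∫(3*t**3/20) dt + ∫(6*sin(t)) dt.
Step 7. Evaluate the standard form: now -3*t**4*log(t)/20 + 3*t**4/80 - 2*log(t - 3) - log(t - 2) + log(t + 3) + ∫(6*sin(t)) dt.
Step 8. Evaluate the standard form: now -3*t**4*log(t)/20 + 3*t**4/80 - 2*log(t - 3) - log(t - 2) + log(t + 3) - 6*cos(t).
Answer: -3*t**4*log(t)/20 + 3*t**4/80 - 2*log(t - 3) - log(t - 2) + log(t + 3) - 6*cos(t).


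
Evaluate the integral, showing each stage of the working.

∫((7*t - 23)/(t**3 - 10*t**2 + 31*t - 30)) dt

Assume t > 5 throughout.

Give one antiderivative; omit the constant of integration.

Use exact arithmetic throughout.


Step 1. Decompose ∫((7*t - 23)/(t**3 - 10*t**2 + 31*t - 30)) dt by partial fractions, (7*t - 23)/(t**3 - 10*t**2 + 31*t - 30) = -3/(t - 2) + 1/(t - 3) + 2/(t - 5): now ∫(2/(t - 5)) dt + ∫(1/(t - 3)) dt + ∫(-3/(t - 2)) dt.
Step 2. Evaluate the standard form [assuming t > 5]: now 2*log(t - 5) + ∫(1/(t - 3)) dt + ∫(-3/(t - 2)) dt.
Step 3. Evaluate the standard form [assuming t > 3]: now 2*log(t - 5) + log(t - 3) + ∫(-3/(t - 2)) dt.
Step 4. Evaluate the standard form [assuming t > 2]: now 2*log(t - 5) + log(t - 3) - 3*log(t - 2).
Answer: 2*log(t - 5) + log(t - 3) - 3*log(t - 2).


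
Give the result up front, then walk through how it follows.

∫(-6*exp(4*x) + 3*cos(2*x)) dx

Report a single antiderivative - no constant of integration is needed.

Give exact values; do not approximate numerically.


The answer is -3*exp(4*x)/2 + 3*sin(2*x)/2.
Step 1. Rewrite: now ∫(-6*exp(4*x)) dx + ∫(3*cos(2*x)) dx.
Step 2. Evaluate the standard form: now -3*exp(4*x)/2 + ∫(3*cos(2*x)) dx.
Step 3. Evaluate the standard form: now -3*exp(4*x)/2 + 3*sin(2*x)/2.
Answer: -3*exp(4*x)/2 + 3*sin(2*x)/2.


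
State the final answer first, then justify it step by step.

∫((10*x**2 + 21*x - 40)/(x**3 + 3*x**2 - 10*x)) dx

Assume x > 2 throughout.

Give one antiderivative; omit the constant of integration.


The answer is 4*log(x) + 3*log(x - 2) + 3*log(x + 5).
Step 1. Decompose ∫((10*x**2 + 21*x - 40)/(x**3 + 3*x**2 - 10*x)) dx by partial fractions, (10*x**2 + 21*x - 40)/(x**3 + 3*x**2 - 10*x) = 3/(x + 5) + 3/(x - 2) + 4/x: now ∫(4/x) dx + ∫(3/(x - 2)) dx + ∫(3/(x + 5)) dx.
Step 2. Evaluate the standard form [assuming x > 0]: now 4*log(x) + ∫(3/(x - 2)) dx + ∫(3/(x + 5)) dx.
Step 3. Evaluate the standard form [assuming x > 2]: now 4*log(x) + 3*log(x - 2) + ∫(3/(x + 5)) dx.
Step 4. Evaluate the standard form [assuming x > -5]: now 4*log(x) + 3*log(x - 2) + 3*log(x + 5).
Answer: 4*log(x) + 3*log(x - 2) + 3*log(x + 5).


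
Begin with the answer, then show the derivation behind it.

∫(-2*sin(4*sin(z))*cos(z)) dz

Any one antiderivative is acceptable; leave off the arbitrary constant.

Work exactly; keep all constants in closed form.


The answer is cos(4*sin(z))/2.
Step 1. Substitute u = sin(z), turning ∫(-2*sin(4*sin(z))*cos(z)) dz into ∫(-2*sin(4*u)) du: now ∫(-2*sin(4*u)) du.
Step 2. Evaluate the standard form: now cos(4*u)/2.
Step 3. Substitute back u = sin(z): now cos(4*sin(z))/2.
Answer: cos(4*sin(z))/2.


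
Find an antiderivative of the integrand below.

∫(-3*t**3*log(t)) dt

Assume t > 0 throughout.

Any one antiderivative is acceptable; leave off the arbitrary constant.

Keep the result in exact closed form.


Answer: -3*t**4*log(t)/4 + 3*t**4/16.


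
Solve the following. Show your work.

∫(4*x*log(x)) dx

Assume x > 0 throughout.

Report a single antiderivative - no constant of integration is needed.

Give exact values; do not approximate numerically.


Step 1. Integrate ∫(4*x*log(x)) dx by parts with u = log(x), dv = (4*x) dx, so v = 2*x**2 [assuming x > 0]: now 2*x**2*log(x) + ∫(-2*x) dx.
Step 2. Evaluate the standard form: now 2*x**2*log(x) - x**2.
Answer: 2*x**2*log(x) - x**2.


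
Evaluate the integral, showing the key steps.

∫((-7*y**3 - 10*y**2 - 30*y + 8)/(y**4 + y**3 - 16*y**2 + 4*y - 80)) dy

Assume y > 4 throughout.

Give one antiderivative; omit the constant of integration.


Step 1. Decompose ∫((-7*y**3 - 10*y**2 - 30*y + 8)/(y**4 + y**3 - 16*y**2 + 4*y - 80)) dy by partial fractions, (-7*y**3 - 10*y**2 - 30*y + 8)/(y**4 + y**3 - 16*y**2 + 4*y - 80) = -2/(y**2 + 4) - 3/(y + 5) - 4/(y - 4): now ∫(-4/(y - 4)) dy + ∫(-3/(y + 5)) dy + ∫(-2/(y**2 + 4)) dy.
Step 2. Evaluate the standard form [assuming y > 4]: now -4*log(y - 4) + ∫(-3/(y + 5)) dy + ∫(-2/(y**2 + 4)) dy.
Step 3. Evaluate the standard form [assuming y > -5]: now -4*log(y - 4) - 3*log(y + 5) + ∫(-2/(y**2 + 4)) dy.
Step 4. Evaluate the standard form: now -4*log(y - 4) - 3*log(y + 5) - atan(y/2).
Answer: -4*log(y - 4) - 3*log(y + 5) - atan(y/2).


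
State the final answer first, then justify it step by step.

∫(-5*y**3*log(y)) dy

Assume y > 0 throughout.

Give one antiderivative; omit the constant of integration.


The answer is -5*y**4*log(y)/4 + 5*y**4/16.
Step 1. Integrate ∫(-5*y**3*log(y)) dy by parts with u = log(y), dv = (-5*y**3) dy, so v = -5*y**4/4 [assuming y > 0]: now -5*y**4*log(y)/4 + ∫(5*y**3/4) dy.
Step 2. Evaluate the standard form: now -5*y**4*log(y)/4 + 5*y**4/16.
Answer: -5*y**4*log(y)/4 + 5*y**4/16.


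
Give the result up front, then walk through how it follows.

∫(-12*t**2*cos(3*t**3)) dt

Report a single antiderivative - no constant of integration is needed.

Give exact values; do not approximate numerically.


The answer is -4*sin(3*t**3)/3.
Step 1. Substitute u = t**3, turning ∫(-12*t**2*cos(3*t**3)) dt into ∫(-4*cos(3*u)) du: now ∫(-4*cos(3*u)) du.
Step 2. Evaluate the standard form: now -4*sin(3*u)/3.
Step 3. Substitute back u = t**3: now -4*sin(3*t**3)/3.
Answer: -4*sin(3*t**3)/3.


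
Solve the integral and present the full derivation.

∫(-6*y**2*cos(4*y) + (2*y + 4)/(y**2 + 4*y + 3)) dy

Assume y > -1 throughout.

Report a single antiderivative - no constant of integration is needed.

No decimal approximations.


Step 1. Rewrite: now ∫(-6*y**2*cos(4*y)) dy + ∫((2*y + 4)/(y**2 + 4*y + 3)) dy.
Step 2. Decompose ∫((2*y + 4)/(y**2 + 4*y + 3)) dy by partial fractions, (2*y + 4)/(y**2 + 4*y + 3) = 1/(y + 3) + 1/(y + 1): now ∫(-6*y**2*cos(4*y)) dy + ∫(1/(y + 1)) dy + ∫(1/(y + 3)) dy.
Step 3. Evaluate the standard form [assuming y > -1]: now log(y + 1) + ∫(-6*y**2*cos(4*y)) dy + ∫(1/(y + 3)) dy.
Step 4. Evaluate the standard form [assuming y > -3]: now log(y + 1) + log(y + 3) + ∫(-6*y**2*cos(4*y)) dy.
Step 5. Integrate ∫(-6*y**2*cos(4*y)) dy by parts with u = y**2, dv = (-6*cos(4*y)) dy, so v = -3*sin(4*y)/2: now -3*y**2*sin(4*y)/2 + log(y + 1) + log(y + 3) + ∫(3*y*sin(4*y)) dy.
Step 6. Integrate ∫(3*y*sin(4*y)) dy by parts with u = y, dv = (3*sin(4*y)) dy, so v = -3*cos(4*y)/4: now -3*y**2*sin(4*y)/2 - 3*y*cos(4*y)/4 + log(y + 1) + log(y + 3) + ∫(3*cos(4*y)/4) dy.
Step 7. Evaluate the standard form: now -3*y**2*sin(4*y)/2 - 3*y*cos(4*y)/4 + log(y + 1) + log(y + 3) + 3*sin(4*y)/16.
Answer: -3*y**2*sin(4*y)/2 - 3*y*cos(4*y)/4 + log(y + 1) + log(y + 3) + 3*sin(4*y)/16.


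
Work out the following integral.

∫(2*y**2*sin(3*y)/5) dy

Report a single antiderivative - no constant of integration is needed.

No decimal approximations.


Answer: -2*y**2*cos(3*y)/15 + 4*y*sin(3*y)/45 + 4*cos(3*y)/135.


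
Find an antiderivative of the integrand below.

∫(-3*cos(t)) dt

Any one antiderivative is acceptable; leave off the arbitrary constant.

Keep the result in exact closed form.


Answer: -3*sin(t).


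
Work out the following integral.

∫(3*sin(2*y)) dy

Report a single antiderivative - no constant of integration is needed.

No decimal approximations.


Answer: -3*cos(2*y)/2.


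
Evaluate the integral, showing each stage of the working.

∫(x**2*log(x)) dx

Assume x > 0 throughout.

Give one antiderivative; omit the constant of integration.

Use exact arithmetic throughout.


Step 1. Integrate ∫(x**2*log(x)) dx by parts with u = log(x), dv = (x**2) dx, so v = x**3/3 [assuming x > 0]: now x**3*log(x)/3 + ∫(-x**2/3) dx.
Step 2. Evaluate the standard form: now x**3*log(x)/3 - x**3/9.
Answer: x**3*log(x)/3 - x**3/9.


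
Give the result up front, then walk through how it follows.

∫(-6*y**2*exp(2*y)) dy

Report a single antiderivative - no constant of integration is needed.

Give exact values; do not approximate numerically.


The answer is -3*y**2*exp(2*y) + 3*y*exp(2*y) - 3*exp(2*y)/2.
Step 1. Integrate ∫(-6*y**2*exp(2*y)) dy by parts with u = y**2, dv = (-6*exp(2*y)) dy, so v = -3*exp(2*y): now -3*y**2*exp(2*y) + ∫(6*y*exp(2*y)) dy.
Step 2. Integrate ∫(6*y*exp(2*y)) dy by parts with u = y, dv = (6*exp(2*y)) dy, so v = 3*exp(2*y): now -3*y**2*exp(2*y) + 3*y*exp(2*y) + ∫(-3*exp(2*y)) dy.
Step 3. Evaluate the standard form: now -3*y**2*exp(2*y) + 3*y*exp(2*y) - 3*exp(2*y)/2.
Answer: -3*y**2*exp(2*y) + 3*y*exp(2*y) - 3*exp(2*y)/2.


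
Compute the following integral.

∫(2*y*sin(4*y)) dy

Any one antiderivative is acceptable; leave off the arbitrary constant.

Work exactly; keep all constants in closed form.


Answer: -y*cos(4*y)/2 + sin(4*y)/8.


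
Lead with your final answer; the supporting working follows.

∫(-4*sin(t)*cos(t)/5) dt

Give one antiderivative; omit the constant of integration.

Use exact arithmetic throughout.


The answer is -2*sin(t)**2/5.
Step 1. Substitute u = sin(t), turning ∫(-4*sin(t)*cos(t)/5) dt into ∫(-4*u/5) du: now ∫(-4*u/5) du.
Step 2. Evaluate the standard form: now -2*u**2/5.
Step 3. Substitute back u = sin(t): now -2*sin(t)**2/5.
Answer: -2*sin(t)**2/5.


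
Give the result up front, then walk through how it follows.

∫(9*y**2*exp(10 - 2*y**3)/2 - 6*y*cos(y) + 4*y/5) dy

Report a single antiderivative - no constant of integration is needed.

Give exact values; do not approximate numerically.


The answer is 2*y**2/5 - 6*y*sin(y) - 3*exp(10 - 2*y**3)/4 - 6*cos(y).
Step 1. Rewrite: now ∫(4*y/5) dy + ∫(-6*y*cos(y)) dy + ∫(9*y**2*exp(10 - 2*y**3)/2) dy.
Step 2. Evaluate the standard form: now 2*y**2/5 + ∫(-6*y*cos(y)) dy + ∫(9*y**2*exp(10 - 2*y**3)/2) dy.
Step 3. Substitute u = y**3 - 5, turning ∫(9*y**2*exp(10 - 2*y**3)/2) dy into ∫(3*exp(-2*u)/2) du: now 2*y**2/5 + ∫(-6*y*cos(y)) dy + ∫(3*exp(-2*u)/2) du.
Step 4. Evaluate the standard form: now 2*y**2/5 + ∫(-6*y*cos(y)) dy - 3*exp(-2*u)/4.
Step 5. Substitute back u = y**3 - 5: now 2*y**2/5 - 3*exp(10 - 2*y**3)/4 + ∫(-6*y*cos(y)) dy.
Step 6. Integrate ∫(-6*y*cos(y)) dy by parts with u = y, dv = (-6*cos(y)) dy, so v = -6*sin(y): now 2*y**2/5 - 6*y*sin(y) - 3*exp(10 - 2*y**3)/4 + ∫(6*sin(y)) dy.
Step 7. Evaluate the standard form: now 2*y**2/5 - 6*y*sin(y) - 3*exp(10 - 2*y**3)/4 - 6*cos(y).
Answer: 2*y**2/5 - 6*y*sin(y) - 3*exp(10 - 2*y**3)/4 - 6*cos(y).


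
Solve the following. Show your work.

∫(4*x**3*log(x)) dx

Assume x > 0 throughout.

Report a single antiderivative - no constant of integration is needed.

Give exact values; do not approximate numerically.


Step 1. Integrate ∫(4*x**3*log(x)) dx by parts with u = log(x), dv = (4*x**3) dx, so v = x**4 [assuming x > 0]: now x**4*log(x) + ∫(-x**3) dx.
Step 2. Evaluate the standard form: now x**4*log(x) - x**4/4.
Answer: x**4*log(x) - x**4/4.


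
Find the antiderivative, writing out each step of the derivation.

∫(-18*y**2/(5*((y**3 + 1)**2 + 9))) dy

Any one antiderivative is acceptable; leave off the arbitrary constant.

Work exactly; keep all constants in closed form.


Step 1. Substitute u = y**3 + 1, turning ∫(-18*y**2/(5*((y**3 + 1)**2 + 9))) dy into ∫(-6/(5*(u**2 + 9))) du: now ∫(-6/(5*(u**2 + 9))) du.
Step 2. Evaluate the standard form: now -2*atan(u/3)/5.
Step 3. Substitute back u = y**3 + 1: now -2*atan(y**3/3 + 1/3)/5.
Answer: -2*atan(y**3/3 + 1/3)/5.


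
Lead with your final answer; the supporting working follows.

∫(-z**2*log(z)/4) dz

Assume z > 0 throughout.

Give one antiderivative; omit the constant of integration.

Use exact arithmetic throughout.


The answer is -z**3*log(z)/12 + z**3/36.
Step 1. Integrate ∫(-z**2*log(z)/4) dz by parts with u = log(z), dv = (-z**2/4) dz, so v = -z**3/12 [assuming z > 0]: now -z**3*log(z)/12 + ∫(z**2/12) dz.
Step 2. Evaluate the standard form: now -z**3*log(z)/12 + z**3/36.
Answer: -z**3*log(z)/12 + z**3/36.


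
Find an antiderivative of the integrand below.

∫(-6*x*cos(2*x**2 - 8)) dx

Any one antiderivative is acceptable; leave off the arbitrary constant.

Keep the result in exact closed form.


Answer: -3*sin(2*x**2 - 8)/2.


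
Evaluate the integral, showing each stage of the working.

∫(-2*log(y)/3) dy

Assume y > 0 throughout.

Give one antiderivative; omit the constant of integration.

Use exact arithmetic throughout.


Step 1. Integrate ∫(-2*log(y)/3) dy by parts with u = log(y), dv = (-2/3) dy, so v = -2*y/3 [assuming y > 0]: now -2*y*log(y)/3 + ∫(2/3) dy.
Step 2. Evaluate the standard form: now -2*y*log(y)/3 + 2*y/3.
Answer: -2*y*log(y)/3 + 2*y/3.


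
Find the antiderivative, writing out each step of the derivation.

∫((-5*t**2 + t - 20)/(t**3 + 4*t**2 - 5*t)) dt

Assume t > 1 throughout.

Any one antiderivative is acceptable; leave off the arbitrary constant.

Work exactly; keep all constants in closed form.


Step 1. Decompose ∫((-5*t**2 + t - 20)/(t**3 + 4*t**2 - 5*t)) dt by partial fractions, (-5*t**2 + t - 20)/(t**3 + 4*t**2 - 5*t) = -5/(t + 5) - 4/(t - 1) + 4/t: now ∫(4/t) dt + ∫(-4/(t - 1)) dt + ∫(-5/(t + 5)) dt.
Step 2. Evaluate the standard form [assuming t > -5]: now -5*log(t + 5) + ∫(4/t) dt + ∫(-4/(t - 1)) dt.
Step 3. Evaluate the standard form [assuming t > 1]: now -4*log(t - 1) - 5*log(t + 5) + ∫(4/t) dt.
Step 4. Evaluate the standard form [assuming t > 0]: now 4*log(t) - 4*log(t - 1) - 5*log(t + 5).
Answer: 4*log(t) - 4*log(t - 1) - 5*log(t + 5).


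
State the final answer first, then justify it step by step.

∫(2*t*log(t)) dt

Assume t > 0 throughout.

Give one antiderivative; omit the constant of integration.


The answer is t**2*log(t) - t**2/2.
Step 1. Integrate ∫(2*t*log(t)) dt by parts with u = log(t), dv = (2*t) dt, so v = t**2 [assuming t > 0]: now t**2*log(t) + ∫(-t) dt.
Step 2. Evaluate the standard form: now t**2*log(t) - t**2/2.
Answer: t**2*log(t) - t**2/2.


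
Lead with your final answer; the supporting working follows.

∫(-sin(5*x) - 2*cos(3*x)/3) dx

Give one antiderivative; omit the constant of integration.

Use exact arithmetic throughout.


The answer is -2*sin(3*x)/9 + cos(5*x)/5.
Step 1. Rewrite: now ∫(-sin(5*x)) dx + ∫(-2*cos(3*x)/3) dx.
Step 2. Evaluate the standard form: now cos(5*x)/5 + ∫(-2*cos(3*x)/3) dx.
Step 3. Evaluate the standard form: now -2*sin(3*x)/9 + cos(5*x)/5.
Answer: -2*sin(3*x)/9 + cos(5*x)/5.
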